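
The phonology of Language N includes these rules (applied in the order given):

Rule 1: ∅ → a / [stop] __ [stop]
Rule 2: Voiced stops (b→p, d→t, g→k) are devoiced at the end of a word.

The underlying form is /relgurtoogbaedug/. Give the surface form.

relgurtoogabaeduk

Rule 1 (stop-cluster a-epenthesis): /g/ and /b/ form a stop–stop cluster, so [a] is inserted between them. /relgurtoogbaedug/ → relgurtoogabaedug.
Rule 2 (final devoicing): /g/ is a voiced stop in word-final position, so it devoices to [k]. /relgurtoogabaedug/ → relgurtoogabaeduk.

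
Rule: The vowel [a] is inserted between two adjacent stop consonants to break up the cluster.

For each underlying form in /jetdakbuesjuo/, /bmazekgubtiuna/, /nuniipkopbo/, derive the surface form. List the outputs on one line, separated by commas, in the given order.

jetadakabuesjuo, bmazekagubatiuna, nuniipakopabo

/jetdakbuesjuo/: /t/ and /d/ form a stop–stop cluster, so [a] is inserted between them. /k/ and /b/ form a stop–stop cluster, so [a] is inserted between them. → [jetadakabuesjuo].
/bmazekgubtiuna/: /k/ and /g/ form a stop–stop cluster, so [a] is inserted between them. /b/ and /t/ form a stop–stop cluster, so [a] is inserted between them. → [bmazekagubatiuna].
/nuniipkopbo/: /p/ and /k/ form a stop–stop cluster, so [a] is inserted between them. /p/ and /b/ form a stop–stop cluster, so [a] is inserted between them. → [nuniipakopabo].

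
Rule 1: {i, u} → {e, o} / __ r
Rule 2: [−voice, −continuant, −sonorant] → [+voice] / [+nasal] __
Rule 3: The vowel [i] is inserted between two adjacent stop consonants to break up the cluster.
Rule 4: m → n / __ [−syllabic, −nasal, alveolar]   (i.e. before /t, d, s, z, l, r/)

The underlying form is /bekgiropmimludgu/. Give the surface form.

Rule 1 (pre-rhotic lowering): /i/ is a high vowel immediately before /r/, so it lowers to [e]. /bekgiropmimludgu/ → bekgeropmimludgu.
Rule 2 (post-nasal voicing): no segment meets the environment; /bekgeropmimludgu/ is unchanged.
Rule 3 (stop-cluster i-epenthesis): /k/ and /g/ form a stop–stop cluster, so [i] is inserted between them. /d/ and /g/ form a stop–stop cluster, so [i] is inserted between them. /bekgeropmimludgu/ → bekigeropmimludigu.
Rule 4 (nasal place assimilation): /m/ precedes the alveolar consonant /l/, so it assimilates in place to [n]. /bekigeropmimludigu/ → bekigeropminludigu.

bekigeropminludigu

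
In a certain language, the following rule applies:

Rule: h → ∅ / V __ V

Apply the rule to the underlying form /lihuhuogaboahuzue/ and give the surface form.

/h/ occurs between vowels /i/ and /u/, so it deletes.
/h/ occurs between vowels /u/ and /u/, so it deletes.
/h/ occurs between vowels /a/ and /u/, so it deletes.
Surface form: [liuuogaboauzue].

liuuogaboauzue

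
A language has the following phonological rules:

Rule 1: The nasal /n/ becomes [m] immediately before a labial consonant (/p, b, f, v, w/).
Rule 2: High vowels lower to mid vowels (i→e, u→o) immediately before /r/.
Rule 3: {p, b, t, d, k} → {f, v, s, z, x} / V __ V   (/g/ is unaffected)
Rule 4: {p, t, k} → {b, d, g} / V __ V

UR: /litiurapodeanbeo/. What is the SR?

lisiorafozeambeo

Rule 1 (nasal place assimilation): /n/ precedes the labial consonant /b/, so it assimilates in place to [m]. /litiurapodeanbeo/ → litiurapodeambeo.
Rule 2 (pre-rhotic lowering): /u/ is a high vowel immediately before /r/, so it lowers to [o]. /litiurapodeambeo/ → litiorapodeambeo.
Rule 3 (intervocalic spirantization): /t/ is a stop between vowels /i/ and /i/, so it spirantizes to the fricative [s]. /p/ is a stop between vowels /a/ and /o/, so it spirantizes to the fricative [f]. /d/ is a stop between vowels /o/ and /e/, so it spirantizes to the fricative [z]. /litiorapodeambeo/ → lisiorafozeambeo.
Rule 4 (intervocalic voicing): no segment meets the environment; /lisiorafozeambeo/ is unchanged.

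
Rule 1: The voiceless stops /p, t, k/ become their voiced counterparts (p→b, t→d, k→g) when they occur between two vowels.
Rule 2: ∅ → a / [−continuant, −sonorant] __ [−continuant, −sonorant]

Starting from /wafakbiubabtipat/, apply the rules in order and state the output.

Rule 1 (intervocalic voicing): /p/ is a voiceless stop between vowels /i/ and /a/, so it voices to [b]. /wafakbiubabtipat/ → wafakbiubabtibat.
Rule 2 (stop-cluster a-epenthesis): /k/ and /b/ form a stop–stop cluster, so [a] is inserted between them. /b/ and /t/ form a stop–stop cluster, so [a] is inserted between them. /wafakbiubabtibat/ → wafakabiubabatibat.

wafakabiubabatibat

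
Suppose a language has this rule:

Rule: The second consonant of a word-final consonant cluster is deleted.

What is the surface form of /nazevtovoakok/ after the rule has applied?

No segment of /nazevtovoakok/ meets the structural description of the rule, so the form surfaces unchanged.

nazevtovoakok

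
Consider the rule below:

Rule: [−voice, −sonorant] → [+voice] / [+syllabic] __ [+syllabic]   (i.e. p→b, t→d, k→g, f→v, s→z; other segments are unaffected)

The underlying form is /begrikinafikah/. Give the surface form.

begriginavigah

/k/ is a voiceless obstruent between vowels /i/ and /i/, so it voices to [g].
/f/ is a voiceless obstruent between vowels /a/ and /i/, so it voices to [v].
/k/ is a voiceless obstruent between vowels /i/ and /a/, so it voices to [g].
Surface form: [begriginavigah].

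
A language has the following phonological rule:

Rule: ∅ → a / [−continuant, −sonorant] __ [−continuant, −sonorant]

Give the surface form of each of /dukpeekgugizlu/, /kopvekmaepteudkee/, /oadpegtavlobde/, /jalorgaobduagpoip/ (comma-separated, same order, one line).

dukapeekagugizlu, kopvekmaepateudakee, oadapegatavlobade, jalorgaobaduagapoip

/dukpeekgugizlu/: /k/ and /p/ form a stop–stop cluster, so [a] is inserted between them. /k/ and /g/ form a stop–stop cluster, so [a] is inserted between them. → [dukapeekagugizlu].
/kopvekmaepteudkee/: /p/ and /t/ form a stop–stop cluster, so [a] is inserted between them. /d/ and /k/ form a stop–stop cluster, so [a] is inserted between them. → [kopvekmaepateudakee].
/oadpegtavlobde/: /d/ and /p/ form a stop–stop cluster, so [a] is inserted between them. /g/ and /t/ form a stop–stop cluster, so [a] is inserted between them. /b/ and /d/ form a stop–stop cluster, so [a] is inserted between them. → [oadapegatavlobade].
/jalorgaobduagpoip/: /b/ and /d/ form a stop–stop cluster, so [a] is inserted between them. /g/ and /p/ form a stop–stop cluster, so [a] is inserted between them. → [jalorgaobaduagapoip].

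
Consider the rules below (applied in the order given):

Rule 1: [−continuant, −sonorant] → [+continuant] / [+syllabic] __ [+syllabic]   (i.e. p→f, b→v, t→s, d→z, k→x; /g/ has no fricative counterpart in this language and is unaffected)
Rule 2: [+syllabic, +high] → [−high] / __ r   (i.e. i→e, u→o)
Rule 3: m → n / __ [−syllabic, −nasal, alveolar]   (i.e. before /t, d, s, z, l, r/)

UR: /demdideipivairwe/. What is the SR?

dendizeifivaerwe

Rule 1 (intervocalic spirantization): /d/ is a stop between vowels /i/ and /e/, so it spirantizes to the fricative [z]. /p/ is a stop between vowels /i/ and /i/, so it spirantizes to the fricative [f]. /demdideipivairwe/ → demdizeifivairwe.
Rule 2 (pre-rhotic lowering): /i/ is a high vowel immediately before /r/, so it lowers to [e]. /demdizeifivairwe/ → demdizeifivaerwe.
Rule 3 (nasal place assimilation): /m/ precedes the alveolar consonant /d/, so it assimilates in place to [n]. /demdizeifivaerwe/ → dendizeifivaerwe.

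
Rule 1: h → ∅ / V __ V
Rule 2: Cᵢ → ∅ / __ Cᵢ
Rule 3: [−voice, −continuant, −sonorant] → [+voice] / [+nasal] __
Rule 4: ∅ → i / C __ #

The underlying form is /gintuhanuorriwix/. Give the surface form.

Rule 1 (intervocalic h-deletion): /h/ occurs between vowels /u/ and /a/, so it deletes. /gintuhanuorriwix/ → gintuanuorriwix.
Rule 2 (degemination): /rr/ is a geminate; the first /r/ deletes. /gintuanuorriwix/ → gintuanuoriwix.
Rule 3 (post-nasal voicing): /t/ is a voiceless stop immediately after the nasal /n/, so it voices to [d]. /gintuanuoriwix/ → ginduanuoriwix.
Rule 4 (final i-epenthesis): the form ends in the consonant /x/, so [i] is inserted word-finally. /ginduanuoriwix/ → ginduanuoriwixi.

ginduanuoriwixi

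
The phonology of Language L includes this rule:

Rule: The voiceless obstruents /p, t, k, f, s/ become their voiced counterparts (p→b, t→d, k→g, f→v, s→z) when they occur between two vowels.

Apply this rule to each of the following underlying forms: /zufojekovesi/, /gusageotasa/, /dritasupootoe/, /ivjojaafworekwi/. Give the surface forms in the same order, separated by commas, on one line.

zuvojegovezi, guzageodaza, dridazuboodoe, ivjojaafworekwi

/zufojekovesi/: /f/ is a voiceless obstruent between vowels /u/ and /o/, so it voices to [v]. /k/ is a voiceless obstruent between vowels /e/ and /o/, so it voices to [g]. /s/ is a voiceless obstruent between vowels /e/ and /i/, so it voices to [z]. → [zuvojegovezi].
/gusageotasa/: /s/ is a voiceless obstruent between vowels /u/ and /a/, so it voices to [z]. /t/ is a voiceless obstruent between vowels /o/ and /a/, so it voices to [d]. /s/ is a voiceless obstruent between vowels /a/ and /a/, so it voices to [z]. → [guzageodaza].
/dritasupootoe/: /t/ is a voiceless obstruent between vowels /i/ and /a/, so it voices to [d]. /s/ is a voiceless obstruent between vowels /a/ and /u/, so it voices to [z]. /p/ is a voiceless obstruent between vowels /u/ and /o/, so it voices to [b]. /t/ is a voiceless obstruent between vowels /o/ and /o/, so it voices to [d]. → [dridazuboodoe].
/ivjojaafworekwi/: the rule's environment is not met; surfaces unchanged as [ivjojaafworekwi].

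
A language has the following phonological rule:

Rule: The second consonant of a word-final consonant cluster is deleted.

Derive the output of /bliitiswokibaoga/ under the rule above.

No segment of /bliitiswokibaoga/ meets the structural description of the rule, so the form surfaces unchanged.

bliitiswokibaoga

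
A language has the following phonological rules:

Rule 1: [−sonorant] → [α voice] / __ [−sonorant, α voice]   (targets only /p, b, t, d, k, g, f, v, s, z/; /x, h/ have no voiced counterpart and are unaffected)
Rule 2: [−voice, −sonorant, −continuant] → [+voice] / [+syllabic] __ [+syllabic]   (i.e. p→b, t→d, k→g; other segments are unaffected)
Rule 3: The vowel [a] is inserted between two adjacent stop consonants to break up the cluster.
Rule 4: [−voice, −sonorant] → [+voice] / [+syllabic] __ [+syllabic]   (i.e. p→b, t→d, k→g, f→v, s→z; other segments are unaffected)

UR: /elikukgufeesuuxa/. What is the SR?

Rule 1 (regressive voicing assimilation): /k/ precedes the voiced obstruent /g/, so it voices to [g] by assimilation. /elikukgufeesuuxa/ → elikuggufeesuuxa.
Rule 2 (intervocalic voicing): /k/ is a voiceless stop between vowels /i/ and /u/, so it voices to [g]. /elikuggufeesuuxa/ → eliguggufeesuuxa.
Rule 3 (stop-cluster a-epenthesis): /g/ and /g/ form a stop–stop cluster, so [a] is inserted between them. /eliguggufeesuuxa/ → eligugagufeesuuxa.
Rule 4 (intervocalic voicing): /f/ is a voiceless obstruent between vowels /u/ and /e/, so it voices to [v]. /s/ is a voiceless obstruent between vowels /e/ and /u/, so it voices to [z]. /eligugagufeesuuxa/ → eligugaguveezuuxa.

eligugaguveezuuxa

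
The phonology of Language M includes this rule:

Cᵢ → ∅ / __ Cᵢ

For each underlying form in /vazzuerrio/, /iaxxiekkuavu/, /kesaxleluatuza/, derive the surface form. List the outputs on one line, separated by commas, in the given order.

vazuerio, iaxiekuavu, kesaxleluatuza

/vazzuerrio/: /zz/ is a geminate; the first /z/ deletes. /rr/ is a geminate; the first /r/ deletes. → [vazuerio].
/iaxxiekkuavu/: /xx/ is a geminate; the first /x/ deletes. /kk/ is a geminate; the first /k/ deletes. → [iaxiekuavu].
/kesaxleluatuza/: the rule's environment is not met; surfaces unchanged as [kesaxleluatuza].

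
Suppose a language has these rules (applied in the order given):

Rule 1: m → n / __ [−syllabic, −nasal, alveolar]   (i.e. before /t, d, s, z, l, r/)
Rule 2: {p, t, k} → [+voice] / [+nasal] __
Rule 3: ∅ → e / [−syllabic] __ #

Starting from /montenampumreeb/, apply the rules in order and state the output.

Rule 1 (nasal place assimilation): /m/ precedes the alveolar consonant /r/, so it assimilates in place to [n]. /montenampumreeb/ → montenampunreeb.
Rule 2 (post-nasal voicing): /t/ is a voiceless stop immediately after the nasal /n/, so it voices to [d]. /p/ is a voiceless stop immediately after the nasal /m/, so it voices to [b]. /montenampunreeb/ → mondenambunreeb.
Rule 3 (final e-epenthesis): the form ends in the consonant /b/, so [e] is inserted word-finally. /mondenambunreeb/ → mondenambunreebe.

mondenambunreebe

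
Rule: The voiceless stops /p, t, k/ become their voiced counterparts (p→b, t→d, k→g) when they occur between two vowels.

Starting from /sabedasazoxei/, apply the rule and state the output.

sabedasazoxei

No segment of /sabedasazoxei/ meets the structural description of the rule, so the form surfaces unchanged.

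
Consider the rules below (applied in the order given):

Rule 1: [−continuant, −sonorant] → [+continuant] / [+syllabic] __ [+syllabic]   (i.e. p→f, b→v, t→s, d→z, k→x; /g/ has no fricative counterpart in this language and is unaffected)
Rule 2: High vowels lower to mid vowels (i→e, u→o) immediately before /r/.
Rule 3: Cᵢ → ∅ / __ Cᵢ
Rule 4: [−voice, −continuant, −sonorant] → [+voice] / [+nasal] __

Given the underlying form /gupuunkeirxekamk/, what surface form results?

gufuungeerxexamg

Rule 1 (intervocalic spirantization): /p/ is a stop between vowels /u/ and /u/, so it spirantizes to the fricative [f]. /k/ is a stop between vowels /e/ and /a/, so it spirantizes to the fricative [x]. /gupuunkeirxekamk/ → gufuunkeirxexamk.
Rule 2 (pre-rhotic lowering): /i/ is a high vowel immediately before /r/, so it lowers to [e]. /gufuunkeirxexamk/ → gufuunkeerxexamk.
Rule 3 (degemination): no segment meets the environment; /gufuunkeerxexamk/ is unchanged.
Rule 4 (post-nasal voicing): /k/ is a voiceless stop immediately after the nasal /n/, so it voices to [g]. /k/ is a voiceless stop immediately after the nasal /m/, so it voices to [g]. /gufuunkeerxexamk/ → gufuungeerxexamg.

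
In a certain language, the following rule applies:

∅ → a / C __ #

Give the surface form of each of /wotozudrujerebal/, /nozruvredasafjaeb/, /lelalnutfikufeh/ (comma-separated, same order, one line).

/wotozudrujerebal/: the form ends in the consonant /l/, so [a] is inserted word-finally. → [wotozudrujerebala].
/nozruvredasafjaeb/: the form ends in the consonant /b/, so [a] is inserted word-finally. → [nozruvredasafjaeba].
/lelalnutfikufeh/: the form ends in the consonant /h/, so [a] is inserted word-finally. → [lelalnutfikufeha].

wotozudrujerebala, nozruvredasafjaeba, lelalnutfikufeha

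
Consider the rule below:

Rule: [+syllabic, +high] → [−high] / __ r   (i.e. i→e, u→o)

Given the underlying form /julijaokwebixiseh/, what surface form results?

No segment of /julijaokwebixiseh/ meets the structural description of the rule, so the form surfaces unchanged.

julijaokwebixiseh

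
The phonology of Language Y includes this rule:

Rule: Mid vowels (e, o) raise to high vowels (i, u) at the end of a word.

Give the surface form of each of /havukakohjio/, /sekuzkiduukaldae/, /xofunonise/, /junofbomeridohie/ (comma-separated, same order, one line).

/havukakohjio/: /o/ is a mid vowel in word-final position, so it raises to [u]. → [havukakohjiu].
/sekuzkiduukaldae/: /e/ is a mid vowel in word-final position, so it raises to [i]. → [sekuzkiduukaldai].
/xofunonise/: /e/ is a mid vowel in word-final position, so it raises to [i]. → [xofunonisi].
/junofbomeridohie/: /e/ is a mid vowel in word-final position, so it raises to [i]. → [junofbomeridohii].

havukakohjiu, sekuzkiduukaldai, xofunonisi, junofbomeridohii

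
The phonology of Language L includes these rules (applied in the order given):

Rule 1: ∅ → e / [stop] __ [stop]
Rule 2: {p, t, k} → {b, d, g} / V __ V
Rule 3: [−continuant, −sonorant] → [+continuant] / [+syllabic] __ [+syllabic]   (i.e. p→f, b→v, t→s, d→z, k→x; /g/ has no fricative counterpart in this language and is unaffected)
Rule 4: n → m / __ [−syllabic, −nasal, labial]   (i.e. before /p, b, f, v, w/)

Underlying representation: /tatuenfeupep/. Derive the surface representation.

Rule 1 (stop-cluster e-epenthesis): no segment meets the environment; /tatuenfeupep/ is unchanged.
Rule 2 (intervocalic voicing): /t/ is a voiceless stop between vowels /a/ and /u/, so it voices to [d]. /p/ is a voiceless stop between vowels /u/ and /e/, so it voices to [b]. /tatuenfeupep/ → taduenfeubep.
Rule 3 (intervocalic spirantization): /d/ is a stop between vowels /a/ and /u/, so it spirantizes to the fricative [z]. /b/ is a stop between vowels /u/ and /e/, so it spirantizes to the fricative [v]. /taduenfeubep/ → tazuenfeuvep.
Rule 4 (nasal place assimilation): /n/ precedes the labial consonant /f/, so it assimilates in place to [m]. /tazuenfeuvep/ → tazuemfeuvep.

tazuemfeuvep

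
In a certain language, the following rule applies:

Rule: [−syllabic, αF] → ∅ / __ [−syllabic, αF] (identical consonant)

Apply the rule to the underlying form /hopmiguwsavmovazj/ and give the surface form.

No segment of /hopmiguwsavmovazj/ meets the structural description of the rule, so the form surfaces unchanged.

hopmiguwsavmovazj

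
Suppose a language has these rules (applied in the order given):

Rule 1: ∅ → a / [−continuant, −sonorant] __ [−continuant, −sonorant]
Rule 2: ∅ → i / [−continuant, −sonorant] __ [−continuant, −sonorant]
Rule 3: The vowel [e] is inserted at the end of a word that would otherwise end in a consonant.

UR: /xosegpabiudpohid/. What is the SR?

Rule 1 (stop-cluster a-epenthesis): /g/ and /p/ form a stop–stop cluster, so [a] is inserted between them. /d/ and /p/ form a stop–stop cluster, so [a] is inserted between them. /xosegpabiudpohid/ → xosegapabiudapohid.
Rule 2 (stop-cluster i-epenthesis): no segment meets the environment; /xosegapabiudapohid/ is unchanged.
Rule 3 (final e-epenthesis): the form ends in the consonant /d/, so [e] is inserted word-finally. /xosegapabiudapohid/ → xosegapabiudapohide.

xosegapabiudapohide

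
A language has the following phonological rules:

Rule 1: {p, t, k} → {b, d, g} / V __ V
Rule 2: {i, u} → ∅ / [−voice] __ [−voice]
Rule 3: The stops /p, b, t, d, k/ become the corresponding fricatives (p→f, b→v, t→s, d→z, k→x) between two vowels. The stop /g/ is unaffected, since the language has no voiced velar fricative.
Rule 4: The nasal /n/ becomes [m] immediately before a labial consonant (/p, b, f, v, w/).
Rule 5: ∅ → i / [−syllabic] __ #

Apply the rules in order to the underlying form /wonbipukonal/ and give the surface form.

wombivugonali

Rule 1 (intervocalic voicing): /p/ is a voiceless stop between vowels /i/ and /u/, so it voices to [b]. /k/ is a voiceless stop between vowels /u/ and /o/, so it voices to [g]. /wonbipukonal/ → wonbibugonal.
Rule 2 (high vowel syncope): no segment meets the environment; /wonbibugonal/ is unchanged.
Rule 3 (intervocalic spirantization): /b/ is a stop between vowels /i/ and /u/, so it spirantizes to the fricative [v]. /wonbibugonal/ → wonbivugonal.
Rule 4 (nasal place assimilation): /n/ precedes the labial consonant /b/, so it assimilates in place to [m]. /wonbivugonal/ → wombivugonal.
Rule 5 (final i-epenthesis): the form ends in the consonant /l/, so [i] is inserted word-finally. /wombivugonal/ → wombivugonali.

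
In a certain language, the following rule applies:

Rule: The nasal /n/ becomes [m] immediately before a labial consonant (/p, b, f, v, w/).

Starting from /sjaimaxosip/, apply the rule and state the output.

sjaimaxosip

No segment of /sjaimaxosip/ meets the structural description of the rule, so the form surfaces unchanged.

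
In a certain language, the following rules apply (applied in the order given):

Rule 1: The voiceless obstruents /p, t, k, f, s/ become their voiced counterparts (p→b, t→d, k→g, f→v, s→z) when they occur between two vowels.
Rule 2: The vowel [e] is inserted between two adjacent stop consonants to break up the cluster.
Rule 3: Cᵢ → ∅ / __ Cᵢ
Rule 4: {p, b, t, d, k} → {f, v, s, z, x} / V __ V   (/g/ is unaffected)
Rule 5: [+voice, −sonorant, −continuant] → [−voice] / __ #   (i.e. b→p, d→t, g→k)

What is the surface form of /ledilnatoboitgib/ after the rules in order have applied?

lezilnazovoisegip

Rule 1 (intervocalic voicing): /t/ is a voiceless obstruent between vowels /a/ and /o/, so it voices to [d]. /ledilnatoboitgib/ → ledilnadoboitgib.
Rule 2 (stop-cluster e-epenthesis): /t/ and /g/ form a stop–stop cluster, so [e] is inserted between them. /ledilnadoboitgib/ → ledilnadoboitegib.
Rule 3 (degemination): no segment meets the environment; /ledilnadoboitegib/ is unchanged.
Rule 4 (intervocalic spirantization): /d/ is a stop between vowels /e/ and /i/, so it spirantizes to the fricative [z]. /d/ is a stop between vowels /a/ and /o/, so it spirantizes to the fricative [z]. /b/ is a stop between vowels /o/ and /o/, so it spirantizes to the fricative [v]. /t/ is a stop between vowels /i/ and /e/, so it spirantizes to the fricative [s]. /ledilnadoboitegib/ → lezilnazovoisegib.
Rule 5 (final devoicing): /b/ is a voiced stop in word-final position, so it devoices to [p]. /lezilnazovoisegib/ → lezilnazovoisegip.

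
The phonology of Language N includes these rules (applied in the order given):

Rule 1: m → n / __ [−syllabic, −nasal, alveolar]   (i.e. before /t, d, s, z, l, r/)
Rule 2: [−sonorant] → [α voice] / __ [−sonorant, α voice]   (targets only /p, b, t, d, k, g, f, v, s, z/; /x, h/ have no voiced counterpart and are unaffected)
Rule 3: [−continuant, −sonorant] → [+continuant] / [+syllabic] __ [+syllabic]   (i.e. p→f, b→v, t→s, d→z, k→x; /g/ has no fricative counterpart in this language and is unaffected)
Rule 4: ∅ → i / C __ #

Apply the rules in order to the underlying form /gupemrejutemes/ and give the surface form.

Rule 1 (nasal place assimilation): /m/ precedes the alveolar consonant /r/, so it assimilates in place to [n]. /gupemrejutemes/ → gupenrejutemes.
Rule 2 (regressive voicing assimilation): no segment meets the environment; /gupenrejutemes/ is unchanged.
Rule 3 (intervocalic spirantization): /p/ is a stop between vowels /u/ and /e/, so it spirantizes to the fricative [f]. /t/ is a stop between vowels /u/ and /e/, so it spirantizes to the fricative [s]. /gupenrejutemes/ → gufenrejusemes.
Rule 4 (final i-epenthesis): the form ends in the consonant /s/, so [i] is inserted word-finally. /gufenrejusemes/ → gufenrejusemesi.

gufenrejusemesi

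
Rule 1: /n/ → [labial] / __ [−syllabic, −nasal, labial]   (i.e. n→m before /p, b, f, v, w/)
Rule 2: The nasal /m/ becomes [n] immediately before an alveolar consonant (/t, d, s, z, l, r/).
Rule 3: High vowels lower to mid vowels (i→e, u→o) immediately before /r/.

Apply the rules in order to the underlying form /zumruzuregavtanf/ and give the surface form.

zunruzoregavtamf

Rule 1 (nasal place assimilation): /n/ precedes the labial consonant /f/, so it assimilates in place to [m]. /zumruzuregavtanf/ → zumruzuregavtamf.
Rule 2 (nasal place assimilation): /m/ precedes the alveolar consonant /r/, so it assimilates in place to [n]. /zumruzuregavtamf/ → zunruzuregavtamf.
Rule 3 (pre-rhotic lowering): /u/ is a high vowel immediately before /r/, so it lowers to [o]. /zunruzuregavtamf/ → zunruzoregavtamf.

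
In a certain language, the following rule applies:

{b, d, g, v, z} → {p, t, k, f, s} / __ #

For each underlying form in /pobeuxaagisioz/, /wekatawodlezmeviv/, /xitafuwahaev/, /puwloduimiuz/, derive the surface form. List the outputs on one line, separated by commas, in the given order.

pobeuxaagisios, wekatawodlezmevif, xitafuwahaef, puwloduimius

/pobeuxaagisioz/: /z/ is a voiced obstruent in word-final position, so it devoices to [s]. → [pobeuxaagisios].
/wekatawodlezmeviv/: /v/ is a voiced obstruent in word-final position, so it devoices to [f]. → [wekatawodlezmevif].
/xitafuwahaev/: /v/ is a voiced obstruent in word-final position, so it devoices to [f]. → [xitafuwahaef].
/puwloduimiuz/: /z/ is a voiced obstruent in word-final position, so it devoices to [s]. → [puwloduimius].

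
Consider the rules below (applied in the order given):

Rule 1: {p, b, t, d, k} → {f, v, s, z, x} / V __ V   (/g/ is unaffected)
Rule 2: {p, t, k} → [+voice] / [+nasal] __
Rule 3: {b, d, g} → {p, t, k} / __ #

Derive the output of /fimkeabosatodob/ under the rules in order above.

Rule 1 (intervocalic spirantization): /b/ is a stop between vowels /a/ and /o/, so it spirantizes to the fricative [v]. /t/ is a stop between vowels /a/ and /o/, so it spirantizes to the fricative [s]. /d/ is a stop between vowels /o/ and /o/, so it spirantizes to the fricative [z]. /fimkeabosatodob/ → fimkeavosasozob.
Rule 2 (post-nasal voicing): /k/ is a voiceless stop immediately after the nasal /m/, so it voices to [g]. /fimkeavosasozob/ → fimgeavosasozob.
Rule 3 (final devoicing): /b/ is a voiced stop in word-final position, so it devoices to [p]. /fimgeavosasozob/ → fimgeavosasozop.

fimgeavosasozop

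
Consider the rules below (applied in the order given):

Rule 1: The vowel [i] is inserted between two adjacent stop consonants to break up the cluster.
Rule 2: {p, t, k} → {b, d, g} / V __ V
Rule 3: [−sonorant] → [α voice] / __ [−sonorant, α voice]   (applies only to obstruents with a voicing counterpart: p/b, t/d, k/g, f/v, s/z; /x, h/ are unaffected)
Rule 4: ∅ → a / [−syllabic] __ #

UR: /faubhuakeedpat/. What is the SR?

Rule 1 (stop-cluster i-epenthesis): /d/ and /p/ form a stop–stop cluster, so [i] is inserted between them. /faubhuakeedpat/ → faubhuakeedipat.
Rule 2 (intervocalic voicing): /k/ is a voiceless stop between vowels /a/ and /e/, so it voices to [g]. /p/ is a voiceless stop between vowels /i/ and /a/, so it voices to [b]. /faubhuakeedipat/ → faubhuageedibat.
Rule 3 (regressive voicing assimilation): /b/ precedes the voiceless obstruent /h/, so it devoices to [p] by assimilation. /faubhuageedibat/ → fauphuageedibat.
Rule 4 (final a-epenthesis): the form ends in the consonant /t/, so [a] is inserted word-finally. /fauphuageedibat/ → fauphuageedibata.

fauphuageedibata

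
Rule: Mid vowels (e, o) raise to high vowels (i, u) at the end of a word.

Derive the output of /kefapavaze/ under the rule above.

kefapavazi

/e/ is a mid vowel in word-final position, so it raises to [i].
The other instance of /e/ does not occur in the required environment and remains unchanged.
Surface form: [kefapavazi].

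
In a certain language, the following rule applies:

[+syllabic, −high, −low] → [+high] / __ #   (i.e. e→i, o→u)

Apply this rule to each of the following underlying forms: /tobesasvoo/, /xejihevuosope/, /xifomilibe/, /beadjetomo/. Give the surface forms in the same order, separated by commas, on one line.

tobesasvou, xejihevuosopi, xifomilibi, beadjetomu

/tobesasvoo/: /o/ is a mid vowel in word-final position, so it raises to [u]. → [tobesasvou].
/xejihevuosope/: /e/ is a mid vowel in word-final position, so it raises to [i]. → [xejihevuosopi].
/xifomilibe/: /e/ is a mid vowel in word-final position, so it raises to [i]. → [xifomilibi].
/beadjetomo/: /o/ is a mid vowel in word-final position, so it raises to [u]. → [beadjetomu].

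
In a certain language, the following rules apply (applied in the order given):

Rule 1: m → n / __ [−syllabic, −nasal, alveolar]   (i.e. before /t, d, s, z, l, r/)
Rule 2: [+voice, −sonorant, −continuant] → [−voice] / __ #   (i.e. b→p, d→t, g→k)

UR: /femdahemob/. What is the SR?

fendahemop

Rule 1 (nasal place assimilation): /m/ precedes the alveolar consonant /d/, so it assimilates in place to [n]. /femdahemob/ → fendahemob.
Rule 2 (final devoicing): /b/ is a voiced stop in word-final position, so it devoices to [p]. /fendahemob/ → fendahemop.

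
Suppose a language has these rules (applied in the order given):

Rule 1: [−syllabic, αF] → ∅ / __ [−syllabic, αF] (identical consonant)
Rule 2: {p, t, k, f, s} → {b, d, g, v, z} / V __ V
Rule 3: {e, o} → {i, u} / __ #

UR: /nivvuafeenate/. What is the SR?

Rule 1 (degemination): /vv/ is a geminate; the first /v/ deletes. /nivvuafeenate/ → nivuafeenate.
Rule 2 (intervocalic voicing): /f/ is a voiceless obstruent between vowels /a/ and /e/, so it voices to [v]. /t/ is a voiceless obstruent between vowels /a/ and /e/, so it voices to [d]. /nivuafeenate/ → nivuaveenade.
Rule 3 (final vowel raising): /e/ is a mid vowel in word-final position, so it raises to [i]. /nivuaveenade/ → nivuaveenadi.

nivuaveenadi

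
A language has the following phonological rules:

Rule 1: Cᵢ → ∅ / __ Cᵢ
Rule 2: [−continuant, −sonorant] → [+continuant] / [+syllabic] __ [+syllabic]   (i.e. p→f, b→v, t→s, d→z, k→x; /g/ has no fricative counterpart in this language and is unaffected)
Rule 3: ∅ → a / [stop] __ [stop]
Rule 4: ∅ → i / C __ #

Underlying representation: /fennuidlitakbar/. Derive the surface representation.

Rule 1 (degemination): /nn/ is a geminate; the first /n/ deletes. /fennuidlitakbar/ → fenuidlitakbar.
Rule 2 (intervocalic spirantization): /t/ is a stop between vowels /i/ and /a/, so it spirantizes to the fricative [s]. /fenuidlitakbar/ → fenuidlisakbar.
Rule 3 (stop-cluster a-epenthesis): /k/ and /b/ form a stop–stop cluster, so [a] is inserted between them. /fenuidlisakbar/ → fenuidlisakabar.
Rule 4 (final i-epenthesis): the form ends in the consonant /r/, so [i] is inserted word-finally. /fenuidlisakabar/ → fenuidlisakabari.

fenuidlisakabari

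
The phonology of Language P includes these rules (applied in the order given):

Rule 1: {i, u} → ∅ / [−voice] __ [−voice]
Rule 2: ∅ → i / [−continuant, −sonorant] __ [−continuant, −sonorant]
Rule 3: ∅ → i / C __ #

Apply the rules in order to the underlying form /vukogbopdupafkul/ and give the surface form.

vukogibopidupafkuli

Rule 1 (high vowel syncope): no segment meets the environment; /vukogbopdupafkul/ is unchanged.
Rule 2 (stop-cluster i-epenthesis): /g/ and /b/ form a stop–stop cluster, so [i] is inserted between them. /p/ and /d/ form a stop–stop cluster, so [i] is inserted between them. /vukogbopdupafkul/ → vukogibopidupafkul.
Rule 3 (final i-epenthesis): the form ends in the consonant /l/, so [i] is inserted word-finally. /vukogibopidupafkul/ → vukogibopidupafkuli.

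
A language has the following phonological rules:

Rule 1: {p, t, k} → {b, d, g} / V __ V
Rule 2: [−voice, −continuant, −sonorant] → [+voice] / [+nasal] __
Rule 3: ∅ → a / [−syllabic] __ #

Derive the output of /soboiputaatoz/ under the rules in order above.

Rule 1 (intervocalic voicing): /p/ is a voiceless stop between vowels /i/ and /u/, so it voices to [b]. /t/ is a voiceless stop between vowels /u/ and /a/, so it voices to [d]. /t/ is a voiceless stop between vowels /a/ and /o/, so it voices to [d]. /soboiputaatoz/ → soboibudaadoz.
Rule 2 (post-nasal voicing): no segment meets the environment; /soboibudaadoz/ is unchanged.
Rule 3 (final a-epenthesis): the form ends in the consonant /z/, so [a] is inserted word-finally. /soboibudaadoz/ → soboibudaadoza.

soboibudaadoza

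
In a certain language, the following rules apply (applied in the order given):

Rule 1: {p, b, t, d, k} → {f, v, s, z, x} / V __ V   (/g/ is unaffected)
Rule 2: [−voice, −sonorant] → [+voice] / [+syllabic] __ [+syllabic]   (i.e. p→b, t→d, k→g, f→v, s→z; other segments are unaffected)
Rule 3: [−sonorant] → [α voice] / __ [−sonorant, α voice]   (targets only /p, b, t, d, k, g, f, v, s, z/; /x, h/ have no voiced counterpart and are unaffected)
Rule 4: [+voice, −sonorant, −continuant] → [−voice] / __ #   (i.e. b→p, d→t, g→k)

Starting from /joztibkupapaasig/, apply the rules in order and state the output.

jostipkuvavaazik

Rule 1 (intervocalic spirantization): /p/ is a stop between vowels /u/ and /a/, so it spirantizes to the fricative [f]. /p/ is a stop between vowels /a/ and /a/, so it spirantizes to the fricative [f]. /joztibkupapaasig/ → joztibkufafaasig.
Rule 2 (intervocalic voicing): /f/ is a voiceless obstruent between vowels /u/ and /a/, so it voices to [v]. /f/ is a voiceless obstruent between vowels /a/ and /a/, so it voices to [v]. /s/ is a voiceless obstruent between vowels /a/ and /i/, so it voices to [z]. /joztibkufafaasig/ → joztibkuvavaazig.
Rule 3 (regressive voicing assimilation): /z/ precedes the voiceless obstruent /t/, so it devoices to [s] by assimilation. /b/ precedes the voiceless obstruent /k/, so it devoices to [p] by assimilation. /joztibkuvavaazig/ → jostipkuvavaazig.
Rule 4 (final devoicing): /g/ is a voiced stop in word-final position, so it devoices to [k]. /jostipkuvavaazig/ → jostipkuvavaazik.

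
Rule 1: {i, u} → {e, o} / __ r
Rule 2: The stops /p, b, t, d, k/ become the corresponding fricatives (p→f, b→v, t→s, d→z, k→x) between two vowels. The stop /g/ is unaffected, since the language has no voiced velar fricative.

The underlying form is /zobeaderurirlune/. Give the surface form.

Rule 1 (pre-rhotic lowering): /u/ is a high vowel immediately before /r/, so it lowers to [o]. /i/ is a high vowel immediately before /r/, so it lowers to [e]. /zobeaderurirlune/ → zobeaderorerlune.
Rule 2 (intervocalic spirantization): /b/ is a stop between vowels /o/ and /e/, so it spirantizes to the fricative [v]. /d/ is a stop between vowels /a/ and /e/, so it spirantizes to the fricative [z]. /zobeaderorerlune/ → zoveazerorerlune.

zoveazerorerlune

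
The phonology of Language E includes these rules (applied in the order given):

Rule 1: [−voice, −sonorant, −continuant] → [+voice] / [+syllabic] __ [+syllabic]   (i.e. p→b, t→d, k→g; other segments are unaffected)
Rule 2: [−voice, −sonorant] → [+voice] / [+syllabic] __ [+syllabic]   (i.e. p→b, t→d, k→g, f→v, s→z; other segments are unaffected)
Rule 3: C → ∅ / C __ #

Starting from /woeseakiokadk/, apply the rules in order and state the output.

woezeagiogad

Rule 1 (intervocalic voicing): /k/ is a voiceless stop between vowels /a/ and /i/, so it voices to [g]. /k/ is a voiceless stop between vowels /o/ and /a/, so it voices to [g]. /woeseakiokadk/ → woeseagiogadk.
Rule 2 (intervocalic voicing): /s/ is a voiceless obstruent between vowels /e/ and /e/, so it voices to [z]. /woeseagiogadk/ → woezeagiogadk.
Rule 3 (final cluster simplification): /k/ is the second consonant of a word-final cluster /dk/, so it deletes. /woezeagiogadk/ → woezeagiogad.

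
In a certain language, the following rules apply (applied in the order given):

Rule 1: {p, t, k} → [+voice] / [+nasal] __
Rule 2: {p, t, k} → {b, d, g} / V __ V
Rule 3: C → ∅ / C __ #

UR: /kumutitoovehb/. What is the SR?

Rule 1 (post-nasal voicing): no segment meets the environment; /kumutitoovehb/ is unchanged.
Rule 2 (intervocalic voicing): /t/ is a voiceless stop between vowels /u/ and /i/, so it voices to [d]. /t/ is a voiceless stop between vowels /i/ and /o/, so it voices to [d]. /kumutitoovehb/ → kumudidoovehb.
Rule 3 (final cluster simplification): /b/ is the second consonant of a word-final cluster /hb/, so it deletes. /kumudidoovehb/ → kumudidooveh.

kumudidooveh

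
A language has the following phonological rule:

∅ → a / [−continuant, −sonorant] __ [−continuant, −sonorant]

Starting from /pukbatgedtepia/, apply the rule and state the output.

pukabatagedatepia

/k/ and /b/ form a stop–stop cluster, so [a] is inserted between them.
/t/ and /g/ form a stop–stop cluster, so [a] is inserted between them.
/d/ and /t/ form a stop–stop cluster, so [a] is inserted between them.
Surface form: [pukabatagedatepia].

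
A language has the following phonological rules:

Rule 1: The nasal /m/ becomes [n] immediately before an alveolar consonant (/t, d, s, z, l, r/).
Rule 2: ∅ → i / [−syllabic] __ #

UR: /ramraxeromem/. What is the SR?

Rule 1 (nasal place assimilation): /m/ precedes the alveolar consonant /r/, so it assimilates in place to [n]. /ramraxeromem/ → ranraxeromem.
Rule 2 (final i-epenthesis): the form ends in the consonant /m/, so [i] is inserted word-finally. /ranraxeromem/ → ranraxeromemi.

ranraxeromemi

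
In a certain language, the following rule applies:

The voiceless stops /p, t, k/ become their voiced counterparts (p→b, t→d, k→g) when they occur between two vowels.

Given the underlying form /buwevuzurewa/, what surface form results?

buwevuzurewa

No segment of /buwevuzurewa/ meets the structural description of the rule, so the form surfaces unchanged.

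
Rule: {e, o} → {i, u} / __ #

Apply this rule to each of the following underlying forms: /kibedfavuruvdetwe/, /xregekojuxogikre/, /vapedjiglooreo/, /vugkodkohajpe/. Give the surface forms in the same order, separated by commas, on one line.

/kibedfavuruvdetwe/: /e/ is a mid vowel in word-final position, so it raises to [i]. → [kibedfavuruvdetwi].
/xregekojuxogikre/: /e/ is a mid vowel in word-final position, so it raises to [i]. → [xregekojuxogikri].
/vapedjiglooreo/: /o/ is a mid vowel in word-final position, so it raises to [u]. → [vapedjiglooreu].
/vugkodkohajpe/: /e/ is a mid vowel in word-final position, so it raises to [i]. → [vugkodkohajpi].

kibedfavuruvdetwi, xregekojuxogikri, vapedjiglooreu, vugkodkohajpi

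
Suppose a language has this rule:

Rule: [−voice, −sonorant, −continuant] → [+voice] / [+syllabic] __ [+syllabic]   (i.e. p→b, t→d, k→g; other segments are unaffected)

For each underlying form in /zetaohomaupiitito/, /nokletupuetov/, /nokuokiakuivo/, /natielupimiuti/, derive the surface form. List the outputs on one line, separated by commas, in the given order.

/zetaohomaupiitito/: /t/ is a voiceless stop between vowels /e/ and /a/, so it voices to [d]. /p/ is a voiceless stop between vowels /u/ and /i/, so it voices to [b]. /t/ is a voiceless stop between vowels /i/ and /i/, so it voices to [d]. /t/ is a voiceless stop between vowels /i/ and /o/, so it voices to [d]. → [zedaohomaubiidido].
/nokletupuetov/: /t/ is a voiceless stop between vowels /e/ and /u/, so it voices to [d]. /p/ is a voiceless stop between vowels /u/ and /u/, so it voices to [b]. /t/ is a voiceless stop between vowels /e/ and /o/, so it voices to [d]. → [nokledubuedov].
/nokuokiakuivo/: /k/ is a voiceless stop between vowels /o/ and /u/, so it voices to [g]. /k/ is a voiceless stop between vowels /o/ and /i/, so it voices to [g]. /k/ is a voiceless stop between vowels /a/ and /u/, so it voices to [g]. → [noguogiaguivo].
/natielupimiuti/: /t/ is a voiceless stop between vowels /a/ and /i/, so it voices to [d]. /p/ is a voiceless stop between vowels /u/ and /i/, so it voices to [b]. /t/ is a voiceless stop between vowels /u/ and /i/, so it voices to [d]. → [nadielubimiudi].

zedaohomaubiidido, nokledubuedov, noguogiaguivo, nadielubimiudi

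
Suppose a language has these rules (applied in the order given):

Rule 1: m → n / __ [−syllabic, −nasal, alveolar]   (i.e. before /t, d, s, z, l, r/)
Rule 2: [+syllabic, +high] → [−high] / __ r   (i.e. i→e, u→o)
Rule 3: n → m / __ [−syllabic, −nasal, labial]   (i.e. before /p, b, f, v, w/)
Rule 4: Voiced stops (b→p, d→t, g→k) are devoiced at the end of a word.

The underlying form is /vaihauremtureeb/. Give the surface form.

Rule 1 (nasal place assimilation): /m/ precedes the alveolar consonant /t/, so it assimilates in place to [n]. /vaihauremtureeb/ → vaihaurentureeb.
Rule 2 (pre-rhotic lowering): /u/ is a high vowel immediately before /r/, so it lowers to [o]. /u/ is a high vowel immediately before /r/, so it lowers to [o]. /vaihaurentureeb/ → vaihaorentoreeb.
Rule 3 (nasal place assimilation): no segment meets the environment; /vaihaorentoreeb/ is unchanged.
Rule 4 (final devoicing): /b/ is a voiced stop in word-final position, so it devoices to [p]. /vaihaorentoreeb/ → vaihaorentoreep.

vaihaorentoreep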